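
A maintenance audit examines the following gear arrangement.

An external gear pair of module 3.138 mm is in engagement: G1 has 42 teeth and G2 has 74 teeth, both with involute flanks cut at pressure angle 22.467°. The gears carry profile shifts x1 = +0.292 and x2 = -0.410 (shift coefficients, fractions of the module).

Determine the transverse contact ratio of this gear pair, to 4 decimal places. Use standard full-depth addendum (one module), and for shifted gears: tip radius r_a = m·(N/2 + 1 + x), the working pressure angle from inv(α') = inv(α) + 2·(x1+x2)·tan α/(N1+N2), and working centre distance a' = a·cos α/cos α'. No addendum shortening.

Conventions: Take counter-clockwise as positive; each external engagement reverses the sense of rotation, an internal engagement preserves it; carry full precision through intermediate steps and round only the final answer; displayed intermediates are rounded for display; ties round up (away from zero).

single-mesh involute tooth geometry (42T engaging 74T at module 3.138)
base radii: r_b1 = 60.896328, r_b2 = 107.293530
tip radii: r_a1 = 69.952296, r_a2 = 117.957420
inv(α') = inv(22.467°) + 2·(+0.292-0.410)·tan α/(42+74) = 0.02057448  ⇒  α' = 22.18111°
a' = a·cos α / cos α' = 182.0040·cos 22.467°/cos 22.18111° = 181.631473
action lengths: √(r_a1²−r_b1²) = 34.423262, √(r_a2²−r_b2²) = 49.010727
base pitch p_b = π·m·cos α = 9.110069
CR = (34.423262 + 49.010727 − 181.631473·sin 22.18111°)/9.110069 = 1.631345
contact ratio ≈ 1.6313

1.6313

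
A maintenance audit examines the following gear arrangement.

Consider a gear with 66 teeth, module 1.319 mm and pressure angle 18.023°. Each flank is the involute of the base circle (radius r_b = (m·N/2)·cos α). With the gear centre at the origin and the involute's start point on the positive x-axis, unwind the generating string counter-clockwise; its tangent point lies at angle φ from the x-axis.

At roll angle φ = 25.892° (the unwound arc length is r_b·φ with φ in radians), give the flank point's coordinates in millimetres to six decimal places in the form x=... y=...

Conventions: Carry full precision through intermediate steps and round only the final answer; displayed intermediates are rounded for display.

x=45.404239 y=1.247444

single-mesh involute tooth geometry (66T wheel at module 1.319)
pitch radius r_p = m·N/2 = 1.319·66/2 = 43.527000
base radius r_b = r_p·cos α = 43.527000·cos 18.023° = 41.391234
roll angle φ = 25.892° = 0.45190065 rad
x = r_b·(cos φ + φ·sin φ) = 45.404239
y = r_b·(sin φ − φ·cos φ) = 1.247444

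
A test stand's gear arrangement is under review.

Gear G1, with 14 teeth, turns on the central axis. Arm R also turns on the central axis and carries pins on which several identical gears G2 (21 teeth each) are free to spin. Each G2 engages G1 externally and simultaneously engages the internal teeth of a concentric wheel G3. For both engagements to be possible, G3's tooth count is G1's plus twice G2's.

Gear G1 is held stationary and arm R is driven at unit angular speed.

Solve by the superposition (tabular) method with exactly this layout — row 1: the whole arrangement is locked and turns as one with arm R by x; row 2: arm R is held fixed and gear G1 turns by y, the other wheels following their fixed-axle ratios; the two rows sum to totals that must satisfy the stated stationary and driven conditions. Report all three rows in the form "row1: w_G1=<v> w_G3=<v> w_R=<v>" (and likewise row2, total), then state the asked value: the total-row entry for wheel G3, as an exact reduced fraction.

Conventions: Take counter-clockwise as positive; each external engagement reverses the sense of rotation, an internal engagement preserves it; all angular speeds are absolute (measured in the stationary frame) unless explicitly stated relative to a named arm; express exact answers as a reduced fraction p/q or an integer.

recognized (axles ride arm R): planetary set, 14/21/56 teeth
row 1 (train locked, turned with arm): all members turn x
row 2: sun turns y, ring = −(14/56)·y, arm 0
boundary: total ω_sun = x + y = 0 and total ω_arm = x = 1  ⇒  y = -1, x = 1
row 2 ring = −(14/56)·(-1) = 1/4
totals (row 1 + row 2): sun 1 + (-1) = 0, ring 1 + 1/4 = 5/4, arm 1 + 0 = 1
asked cell (total, ring) = 5/4

row1: w_G1=1 w_G3=1 w_R=1
row2: w_G1=-1 w_G3=1/4 w_R=0
total: w_G1=0 w_G3=5/4 w_R=1
asked value: 5/4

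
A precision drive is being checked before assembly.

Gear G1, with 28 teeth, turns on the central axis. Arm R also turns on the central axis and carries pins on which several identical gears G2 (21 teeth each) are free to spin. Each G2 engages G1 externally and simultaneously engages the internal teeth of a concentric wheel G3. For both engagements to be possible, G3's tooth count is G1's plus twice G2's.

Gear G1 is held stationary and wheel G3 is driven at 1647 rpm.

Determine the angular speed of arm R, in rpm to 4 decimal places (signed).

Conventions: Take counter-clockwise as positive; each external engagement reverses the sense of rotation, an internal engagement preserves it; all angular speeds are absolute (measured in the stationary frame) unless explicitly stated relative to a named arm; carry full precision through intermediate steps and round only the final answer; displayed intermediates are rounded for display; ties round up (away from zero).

+1176.4286 rpm

topology: planetary set — G1 28T / G2 21T / G3 70T, arm = carrier (Willis)
normalise by the input: solve with ω_ring = 1, then scale by 1647 rpm
ring teeth: 28 + 2·21 = 70
28(ω_sun−ω_arm) = −70(ω_ring−ω_arm),  ω_sun = 0, ω_ring = 1
28(0−ω_arm) = −70(1−ω_arm)  ⇒  98·ω_arm = 70  ⇒  ω_arm = 5/7
scale: ω_arm = 5/7 × 1647 rpm = +1176.4286 rpm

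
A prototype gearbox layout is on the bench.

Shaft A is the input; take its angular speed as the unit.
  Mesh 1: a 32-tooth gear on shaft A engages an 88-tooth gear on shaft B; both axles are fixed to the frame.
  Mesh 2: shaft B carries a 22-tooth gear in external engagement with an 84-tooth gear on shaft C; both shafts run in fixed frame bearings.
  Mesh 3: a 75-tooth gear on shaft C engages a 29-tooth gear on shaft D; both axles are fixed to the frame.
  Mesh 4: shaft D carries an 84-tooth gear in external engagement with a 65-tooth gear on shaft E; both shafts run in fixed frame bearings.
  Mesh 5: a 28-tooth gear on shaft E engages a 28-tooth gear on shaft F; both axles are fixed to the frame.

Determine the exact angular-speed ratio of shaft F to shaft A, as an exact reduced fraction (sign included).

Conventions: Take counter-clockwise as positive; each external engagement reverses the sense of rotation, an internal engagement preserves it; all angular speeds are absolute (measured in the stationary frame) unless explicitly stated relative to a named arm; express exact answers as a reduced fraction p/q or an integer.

class = fixed-axis compound train [5 meshes; 5 ratios multiply, 5 sense flips]
mesh 1 [32T→88T]: running ratio 4/11, sense −
mesh 2 [22T→84T]: running ratio 2/21, sense +
mesh 3 [75T→29T]: running ratio 50/203, sense −
mesh 4 [84T→65T]: running ratio 120/377, sense +
mesh 5 [28T→28T]: running ratio 120/377, sense −
ω_out/ω_in = -120/377

-120/377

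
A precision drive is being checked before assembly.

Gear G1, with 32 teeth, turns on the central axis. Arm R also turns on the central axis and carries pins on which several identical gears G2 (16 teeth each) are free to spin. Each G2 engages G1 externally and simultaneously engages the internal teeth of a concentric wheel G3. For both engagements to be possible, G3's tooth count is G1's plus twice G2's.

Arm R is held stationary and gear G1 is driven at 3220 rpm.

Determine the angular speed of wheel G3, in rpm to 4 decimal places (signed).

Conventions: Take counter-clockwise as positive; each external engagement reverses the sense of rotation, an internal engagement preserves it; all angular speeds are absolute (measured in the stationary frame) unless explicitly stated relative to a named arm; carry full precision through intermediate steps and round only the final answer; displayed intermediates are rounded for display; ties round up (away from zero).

class = planetary set [G3 = 32+2·16 = 64; Willis about the carrier]
normalise by the input: solve with ω_sun = 1, then scale by 3220 rpm
ring teeth: 32 + 2·16 = 64
32(ω_sun−ω_arm) = −64(ω_ring−ω_arm),  ω_arm = 0, ω_sun = 1
ω_ring = 0 − (32/64)(1−0) = -1/2
scale: ω_ring = -1/2 × 3220 rpm = -1610.0000 rpm

-1610.0000 rpm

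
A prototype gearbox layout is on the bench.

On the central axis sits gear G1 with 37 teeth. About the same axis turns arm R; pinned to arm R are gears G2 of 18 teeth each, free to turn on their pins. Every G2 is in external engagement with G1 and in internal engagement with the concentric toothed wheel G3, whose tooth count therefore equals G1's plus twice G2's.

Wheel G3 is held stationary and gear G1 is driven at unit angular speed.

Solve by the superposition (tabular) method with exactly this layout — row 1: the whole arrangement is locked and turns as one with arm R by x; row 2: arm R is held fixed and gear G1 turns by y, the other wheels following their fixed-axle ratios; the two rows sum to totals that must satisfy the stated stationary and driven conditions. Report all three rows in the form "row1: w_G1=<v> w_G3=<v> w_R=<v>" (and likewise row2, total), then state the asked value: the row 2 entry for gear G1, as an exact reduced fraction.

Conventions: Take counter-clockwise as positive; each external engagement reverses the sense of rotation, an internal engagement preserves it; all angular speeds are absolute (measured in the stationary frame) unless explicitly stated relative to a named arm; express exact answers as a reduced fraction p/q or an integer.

row1: w_G1=37/110 w_G3=37/110 w_R=37/110
row2: w_G1=73/110 w_G3=-37/110 w_R=0
total: w_G1=1 w_G3=0 w_R=37/110
asked value: 73/110

planetary set (37T centre, 18T on arm, 73T internal) — Willis relation
row 1 (train locked, turned with arm): all members turn x
row 2: sun turns y, ring = −(37/73)·y, arm 0
boundary: total ω_ring = x − (37/73)·y = 0 and total ω_sun = x + y = 1  ⇒  y = 73/110, x = 37/110
row 2 ring = −(37/73)·73/110 = -37/110
totals (row 1 + row 2): sun 37/110 + 73/110 = 1, ring 37/110 + (-37/110) = 0, arm 37/110 + 0 = 37/110
asked cell (row2, sun) = 73/110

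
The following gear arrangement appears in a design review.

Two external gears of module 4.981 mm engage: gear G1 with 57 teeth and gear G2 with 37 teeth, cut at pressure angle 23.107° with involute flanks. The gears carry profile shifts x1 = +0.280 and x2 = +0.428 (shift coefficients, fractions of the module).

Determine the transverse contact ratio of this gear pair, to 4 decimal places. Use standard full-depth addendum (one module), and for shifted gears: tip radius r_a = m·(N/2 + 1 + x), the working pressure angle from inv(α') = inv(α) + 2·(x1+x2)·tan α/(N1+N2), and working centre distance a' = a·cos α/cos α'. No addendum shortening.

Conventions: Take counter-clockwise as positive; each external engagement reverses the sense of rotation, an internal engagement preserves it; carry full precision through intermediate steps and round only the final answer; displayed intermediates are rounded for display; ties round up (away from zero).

topology: single-mesh involute geometry — m = 4.981, 57T/37T pair
base radii: r_b1 = 130.569675, r_b2 = 84.755754
tip radii: r_a1 = 148.334180, r_a2 = 99.261368
inv(α') = inv(23.107°) + 2·(+0.280+0.428)·tan α/(57+37) = 0.02981477  ⇒  α' = 24.95761°
a' = a·cos α / cos α' = 234.1070·cos 23.107°/cos 24.95761° = 237.503443
action lengths: √(r_a1²−r_b1²) = 70.388842, √(r_a2²−r_b2²) = 51.665089
base pitch p_b = π·m·cos α = 14.392868
CR = (70.388842 + 51.665089 − 237.503443·sin 24.95761°)/14.392868 = 1.517414
contact ratio ≈ 1.5174

1.5174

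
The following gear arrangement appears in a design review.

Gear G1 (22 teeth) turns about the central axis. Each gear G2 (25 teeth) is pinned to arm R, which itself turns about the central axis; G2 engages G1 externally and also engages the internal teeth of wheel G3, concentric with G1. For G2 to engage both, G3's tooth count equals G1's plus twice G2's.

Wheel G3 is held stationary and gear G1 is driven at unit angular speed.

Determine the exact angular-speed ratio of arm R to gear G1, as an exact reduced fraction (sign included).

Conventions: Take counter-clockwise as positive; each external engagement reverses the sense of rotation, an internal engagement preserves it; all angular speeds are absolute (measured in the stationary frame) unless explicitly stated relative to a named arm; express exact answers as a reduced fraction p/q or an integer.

11/47

planetary set (22T centre, 25T on arm, 72T internal) — Willis relation
ring teeth: 22 + 2·25 = 72
22(ω_sun−ω_arm) = −72(ω_ring−ω_arm),  ω_ring = 0, ω_sun = 1
22(1−ω_arm) = −72(0−ω_arm)  ⇒  94·ω_arm = 22  ⇒  ω_arm = 11/47
ω_out/ω_in = 11/47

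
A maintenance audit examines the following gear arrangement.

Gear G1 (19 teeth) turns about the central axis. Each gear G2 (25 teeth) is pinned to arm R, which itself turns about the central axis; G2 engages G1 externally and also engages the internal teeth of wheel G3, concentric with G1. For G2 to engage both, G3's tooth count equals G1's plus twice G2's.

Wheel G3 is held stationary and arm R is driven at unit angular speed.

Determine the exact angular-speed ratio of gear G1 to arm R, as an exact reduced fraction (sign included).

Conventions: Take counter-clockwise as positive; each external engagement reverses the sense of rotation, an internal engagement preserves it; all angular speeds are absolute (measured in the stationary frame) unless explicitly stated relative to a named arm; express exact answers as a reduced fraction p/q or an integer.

88/19

planetary set (19T centre, 25T on arm, 69T internal) — Willis relation
ring teeth: 19 + 2·25 = 69
19(ω_sun−ω_arm) = −69(ω_ring−ω_arm),  ω_ring = 0, ω_arm = 1
ω_sun = 1 − (69/19)(0−1) = 88/19
ω_out/ω_in = 88/19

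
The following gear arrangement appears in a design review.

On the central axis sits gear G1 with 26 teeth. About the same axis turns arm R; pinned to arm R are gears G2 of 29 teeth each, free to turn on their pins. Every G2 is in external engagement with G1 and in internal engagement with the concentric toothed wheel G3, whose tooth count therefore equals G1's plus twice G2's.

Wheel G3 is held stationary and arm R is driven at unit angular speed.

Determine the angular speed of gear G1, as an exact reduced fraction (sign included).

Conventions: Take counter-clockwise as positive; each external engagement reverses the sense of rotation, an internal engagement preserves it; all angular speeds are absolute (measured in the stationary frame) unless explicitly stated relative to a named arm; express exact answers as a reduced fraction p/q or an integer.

55/13

planetary set (26T centre, 29T on arm, 84T internal) — Willis relation
ring teeth: 26 + 2·29 = 84
26(ω_sun−ω_arm) = −84(ω_ring−ω_arm),  ω_ring = 0, ω_arm = 1
ω_sun = 1 − (84/26)(0−1) = 55/13
exact speed ratio = 55/13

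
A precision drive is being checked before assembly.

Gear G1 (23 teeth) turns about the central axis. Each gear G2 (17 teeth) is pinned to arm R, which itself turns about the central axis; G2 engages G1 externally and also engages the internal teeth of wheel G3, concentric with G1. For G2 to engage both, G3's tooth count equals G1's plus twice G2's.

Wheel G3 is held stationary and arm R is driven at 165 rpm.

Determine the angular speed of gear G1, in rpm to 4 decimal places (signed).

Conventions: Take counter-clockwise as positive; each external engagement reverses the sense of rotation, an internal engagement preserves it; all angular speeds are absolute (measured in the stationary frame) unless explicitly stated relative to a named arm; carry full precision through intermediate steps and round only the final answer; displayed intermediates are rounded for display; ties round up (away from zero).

topology: planetary set — G1 23T / G2 17T / G3 57T, arm = carrier (Willis)
normalise by the input: solve with ω_arm = 1, then scale by 165 rpm
ring teeth: 23 + 2·17 = 57
23(ω_sun−ω_arm) = −57(ω_ring−ω_arm),  ω_ring = 0, ω_arm = 1
ω_sun = 1 − (57/23)(0−1) = 80/23
scale: ω_sun = 80/23 × 165 rpm = +573.9130 rpm

+573.9130 rpm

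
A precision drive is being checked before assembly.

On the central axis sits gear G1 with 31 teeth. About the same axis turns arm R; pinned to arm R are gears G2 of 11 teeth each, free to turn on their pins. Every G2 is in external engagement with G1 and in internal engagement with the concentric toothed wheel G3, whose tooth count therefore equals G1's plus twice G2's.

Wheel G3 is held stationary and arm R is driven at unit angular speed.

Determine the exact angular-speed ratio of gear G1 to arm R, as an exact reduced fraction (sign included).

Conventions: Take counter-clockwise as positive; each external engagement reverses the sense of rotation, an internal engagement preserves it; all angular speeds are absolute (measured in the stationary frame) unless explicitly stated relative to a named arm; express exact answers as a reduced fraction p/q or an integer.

topology: planetary set — G1 31T / G2 11T / G3 53T, arm = carrier (Willis)
ring teeth: 31 + 2·11 = 53
31(ω_sun−ω_arm) = −53(ω_ring−ω_arm),  ω_ring = 0, ω_arm = 1
ω_sun = 1 − (53/31)(0−1) = 84/31
ω_out/ω_in = 84/31

84/31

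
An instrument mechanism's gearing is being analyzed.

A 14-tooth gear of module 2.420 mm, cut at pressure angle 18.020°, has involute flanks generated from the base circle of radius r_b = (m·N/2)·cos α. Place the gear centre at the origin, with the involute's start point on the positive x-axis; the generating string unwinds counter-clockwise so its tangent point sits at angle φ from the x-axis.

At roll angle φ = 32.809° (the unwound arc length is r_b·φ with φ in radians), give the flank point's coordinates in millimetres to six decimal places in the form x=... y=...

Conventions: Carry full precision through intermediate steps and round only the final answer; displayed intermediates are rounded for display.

class = single-mesh tooth geometry [base-circle involute, m = 2.420, 14T]
pitch radius r_p = m·N/2 = 2.420·14/2 = 16.940000
base radius r_b = r_p·cos α = 16.940000·cos 18.020° = 16.109069
roll angle φ = 32.809° = 0.57262507 rad
x = r_b·(cos φ + φ·sin φ) = 18.537557
y = r_b·(sin φ − φ·cos φ) = 0.975556

x=18.537557 y=0.975556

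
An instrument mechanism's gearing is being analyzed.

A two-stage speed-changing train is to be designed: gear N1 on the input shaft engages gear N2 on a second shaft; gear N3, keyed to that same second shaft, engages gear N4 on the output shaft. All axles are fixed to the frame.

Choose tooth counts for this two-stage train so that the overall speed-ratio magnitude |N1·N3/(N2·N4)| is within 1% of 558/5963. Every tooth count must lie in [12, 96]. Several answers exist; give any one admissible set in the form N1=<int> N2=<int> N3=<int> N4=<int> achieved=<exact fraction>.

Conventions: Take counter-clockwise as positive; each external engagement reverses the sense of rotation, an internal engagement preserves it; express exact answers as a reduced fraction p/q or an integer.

N1=18 N2=67 N3=31 N4=89 achieved=558/5963

class = fixed-axis compound train [2-stage, 558/5963 wanted]
target = 558/5963 in lowest terms: an exact hit needs N1·N3 = k·558 and N2·N4 = k·5963 for one integer k, every count in [12, 96]; additionally prefer no 1:1 stage (N1 ≠ N2, N3 ≠ N4)
k = 1: N1·N3 = 558 = 18·31, N2·N4 = 5963 = 67·89
achieved = 18·31/(67·89) = 558/5963; |achieved − target| = 0 ≤ 279/298150 ✓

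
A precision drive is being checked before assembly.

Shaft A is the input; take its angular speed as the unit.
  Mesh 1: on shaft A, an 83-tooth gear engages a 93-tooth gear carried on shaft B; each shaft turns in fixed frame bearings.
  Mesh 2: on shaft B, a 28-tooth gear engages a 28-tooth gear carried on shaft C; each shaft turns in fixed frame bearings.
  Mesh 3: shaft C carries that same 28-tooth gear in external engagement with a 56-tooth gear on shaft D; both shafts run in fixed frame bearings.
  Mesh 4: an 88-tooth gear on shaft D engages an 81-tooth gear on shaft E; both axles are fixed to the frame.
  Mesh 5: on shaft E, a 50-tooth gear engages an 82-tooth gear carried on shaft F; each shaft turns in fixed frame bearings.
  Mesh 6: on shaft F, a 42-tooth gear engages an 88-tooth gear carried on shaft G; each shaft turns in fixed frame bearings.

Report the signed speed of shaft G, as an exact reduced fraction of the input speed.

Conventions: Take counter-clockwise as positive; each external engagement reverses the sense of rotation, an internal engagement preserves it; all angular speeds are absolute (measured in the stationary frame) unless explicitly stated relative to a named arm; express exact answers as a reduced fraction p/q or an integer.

14525/102951

6-mesh fixed-axis compound train (all bearings frame-fixed)
mesh 1 [83T→93T]: |ω|/ω_in = 1×83/93 = 83/93, sense flips to −
mesh 2 [28T→28T]: |ω|/ω_in = (83/93)×28/28 = 83/93, sense flips to +
mesh 3 [28T→56T]: |ω|/ω_in = (83/93)×28/56 = 83/186, sense flips to −
mesh 4 [88T→81T]: |ω|/ω_in = (83/186)×88/81 = 3652/7533, sense flips to +
mesh 5 [50T→82T]: |ω|/ω_in = (3652/7533)×50/82 = 91300/308853, sense flips to −
mesh 6 [42T→88T]: |ω|/ω_in = (91300/308853)×42/88 = 14525/102951, sense flips to +
signed output speed (× input speed) = 14525/102951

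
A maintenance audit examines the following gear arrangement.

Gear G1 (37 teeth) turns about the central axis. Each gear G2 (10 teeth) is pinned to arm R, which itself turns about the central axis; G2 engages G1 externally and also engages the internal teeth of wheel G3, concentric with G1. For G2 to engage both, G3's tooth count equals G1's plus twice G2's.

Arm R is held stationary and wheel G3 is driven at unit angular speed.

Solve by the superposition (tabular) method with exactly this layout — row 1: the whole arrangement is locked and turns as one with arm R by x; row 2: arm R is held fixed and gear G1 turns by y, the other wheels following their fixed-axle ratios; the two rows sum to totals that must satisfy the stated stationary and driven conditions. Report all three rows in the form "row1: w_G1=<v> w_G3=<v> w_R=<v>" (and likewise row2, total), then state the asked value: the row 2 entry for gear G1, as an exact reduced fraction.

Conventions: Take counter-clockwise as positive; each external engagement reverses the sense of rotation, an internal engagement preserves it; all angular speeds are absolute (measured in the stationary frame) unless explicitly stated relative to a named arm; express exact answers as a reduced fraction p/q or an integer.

recognized (axles ride arm R): planetary set, 37/10/57 teeth
row 1 — lock + rotate with arm: ω_sun = ω_ring = ω_arm = x
row 2 (arm held, sun turns y): ω_ring = −(37/57)·y, ω_arm = 0
boundary: total ω_arm = x = 0 and total ω_ring = x − (37/57)·y = 1  ⇒  y = -57/37, x = 0
row 2 ring = −(37/57)·(-57/37) = 1
totals (row 1 + row 2): sun 0 + (-57/37) = -57/37, ring 0 + 1 = 1, arm 0 + 0 = 0
asked cell (row2, sun) = -57/37

row1: w_G1=0 w_G3=0 w_R=0
row2: w_G1=-57/37 w_G3=1 w_R=0
total: w_G1=-57/37 w_G3=1 w_R=0
asked value: -57/37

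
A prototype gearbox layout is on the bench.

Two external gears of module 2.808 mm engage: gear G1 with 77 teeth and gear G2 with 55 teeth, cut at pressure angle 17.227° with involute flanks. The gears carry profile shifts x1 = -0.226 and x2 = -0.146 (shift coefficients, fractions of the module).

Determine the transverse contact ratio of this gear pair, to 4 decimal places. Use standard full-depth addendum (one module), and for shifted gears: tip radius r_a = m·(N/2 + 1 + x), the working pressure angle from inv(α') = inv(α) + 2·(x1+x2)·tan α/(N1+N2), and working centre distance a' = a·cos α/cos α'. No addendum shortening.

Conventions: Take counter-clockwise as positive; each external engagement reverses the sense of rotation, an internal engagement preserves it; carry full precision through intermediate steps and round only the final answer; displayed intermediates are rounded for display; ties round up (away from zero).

2.0869

topology: single-mesh involute geometry — m = 2.808, 77T/55T pair
base radii: r_b1 = 103.258157, r_b2 = 73.755826
tip radii: r_a1 = 110.281392, r_a2 = 79.618032
inv(α') = inv(17.227°) + 2·(-0.226-0.146)·tan α/(77+55) = 0.00765265  ⇒  α' = 16.11065°
a' = a·cos α / cos α' = 185.3280·cos 17.227°/cos 16.11065° = 184.249919
action lengths: √(r_a1²−r_b1²) = 38.726457, √(r_a2²−r_b2²) = 29.985148
base pitch p_b = π·m·cos α = 8.425846
CR = (38.726457 + 29.985148 − 184.249919·sin 16.11065°)/8.425846 = 2.086854
contact ratio ≈ 2.0869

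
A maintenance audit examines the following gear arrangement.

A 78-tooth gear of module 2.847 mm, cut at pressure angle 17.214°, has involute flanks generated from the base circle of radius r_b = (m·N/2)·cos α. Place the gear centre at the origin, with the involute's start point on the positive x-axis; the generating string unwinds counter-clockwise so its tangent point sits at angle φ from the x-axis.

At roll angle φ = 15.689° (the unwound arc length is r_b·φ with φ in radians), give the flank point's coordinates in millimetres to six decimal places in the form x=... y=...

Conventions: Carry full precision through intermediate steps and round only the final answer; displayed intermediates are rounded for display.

x=109.961338 y=0.720420

topology: single-mesh involute geometry — m = 2.847, N = 78
pitch radius r_p = m·N/2 = 2.847·78/2 = 111.033000
base radius r_b = r_p·cos α = 111.033000·cos 17.214° = 106.059397
roll angle φ = 15.689° = 0.27382471 rad
x = r_b·(cos φ + φ·sin φ) = 109.961338
y = r_b·(sin φ − φ·cos φ) = 0.720420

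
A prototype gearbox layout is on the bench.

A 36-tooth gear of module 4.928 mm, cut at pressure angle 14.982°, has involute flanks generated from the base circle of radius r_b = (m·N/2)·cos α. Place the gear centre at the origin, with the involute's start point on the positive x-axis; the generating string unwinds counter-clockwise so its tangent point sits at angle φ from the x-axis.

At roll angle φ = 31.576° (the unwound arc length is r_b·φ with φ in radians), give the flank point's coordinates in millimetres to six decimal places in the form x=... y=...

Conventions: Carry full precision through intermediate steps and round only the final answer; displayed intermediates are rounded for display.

recognized (one wheel, involute flank): single-mesh tooth geometry, m = 4.928, N = 36
pitch radius r_p = m·N/2 = 4.928·36/2 = 88.704000
base radius r_b = r_p·cos α = 88.704000·cos 14.982° = 85.688693
roll angle φ = 31.576° = 0.55110516 rad
x = r_b·(cos φ + φ·sin φ) = 97.729757
y = r_b·(sin φ − φ·cos φ) = 4.637220

x=97.729757 y=4.637220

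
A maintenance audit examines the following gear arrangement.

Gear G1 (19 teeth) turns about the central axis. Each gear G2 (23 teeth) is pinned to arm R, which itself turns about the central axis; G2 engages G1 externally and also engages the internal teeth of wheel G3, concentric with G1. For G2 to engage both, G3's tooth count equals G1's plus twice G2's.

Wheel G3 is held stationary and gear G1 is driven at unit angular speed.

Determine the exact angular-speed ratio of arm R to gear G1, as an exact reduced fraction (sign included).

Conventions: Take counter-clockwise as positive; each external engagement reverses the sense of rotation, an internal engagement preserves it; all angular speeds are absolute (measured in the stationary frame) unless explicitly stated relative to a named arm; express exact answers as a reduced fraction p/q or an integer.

recognized (axles ride arm R): planetary set, 19/23/65 teeth
ring teeth: 19 + 2·23 = 65
19(ω_sun−ω_arm) = −65(ω_ring−ω_arm),  ω_ring = 0, ω_sun = 1
19(1−ω_arm) = −65(0−ω_arm)  ⇒  84·ω_arm = 19  ⇒  ω_arm = 19/84
ω_out/ω_in = 19/84

19/84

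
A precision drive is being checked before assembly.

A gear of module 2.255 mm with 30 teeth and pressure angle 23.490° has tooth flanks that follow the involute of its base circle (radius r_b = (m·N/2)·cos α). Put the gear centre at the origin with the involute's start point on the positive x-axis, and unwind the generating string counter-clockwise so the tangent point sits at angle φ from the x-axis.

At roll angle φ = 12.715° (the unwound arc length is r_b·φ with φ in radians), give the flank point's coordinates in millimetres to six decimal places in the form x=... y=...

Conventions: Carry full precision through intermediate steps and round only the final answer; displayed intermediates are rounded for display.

x=31.776413 y=0.112457

class = single-mesh tooth geometry [base-circle involute, m = 2.255, 30T]
pitch radius r_p = m·N/2 = 2.255·30/2 = 33.825000
base radius r_b = r_p·cos α = 33.825000·cos 23.490° = 31.021911
roll angle φ = 12.715° = 0.22191861 rad
x = r_b·(cos φ + φ·sin φ) = 31.776413
y = r_b·(sin φ − φ·cos φ) = 0.112457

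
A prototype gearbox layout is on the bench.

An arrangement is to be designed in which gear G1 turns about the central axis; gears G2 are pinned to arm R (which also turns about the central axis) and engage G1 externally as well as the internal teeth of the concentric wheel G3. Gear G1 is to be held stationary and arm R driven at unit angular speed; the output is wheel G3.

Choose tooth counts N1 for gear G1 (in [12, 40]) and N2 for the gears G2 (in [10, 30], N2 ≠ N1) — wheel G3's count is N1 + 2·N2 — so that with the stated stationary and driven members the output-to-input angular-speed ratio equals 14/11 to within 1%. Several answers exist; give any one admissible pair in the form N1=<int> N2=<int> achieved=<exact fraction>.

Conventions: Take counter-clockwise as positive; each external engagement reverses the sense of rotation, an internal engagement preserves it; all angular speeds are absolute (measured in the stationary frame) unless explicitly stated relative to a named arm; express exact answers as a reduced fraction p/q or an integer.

design class (target 14/11): planetary set
Willis with ω_sun = 0: ω_ring/ω_arm = (N1+N3)/N3; set equal to 14/11  ⇒  N3/N1 = 1/(14/11 − 1) = 11/3
N3 = N1 + 2·N2  ⇒  N2/N1 = (N3/N1 − 1)/2 = (11/3 − 1)/2 = 4/3
smallest multiple with N1 ≥ 12 and N2 ≥ 10: k = 4  ⇒  N1 = 4·3 = 12, N2 = 4·4 = 16 (N1 ≤ 40, N2 ≤ 30, N2 ≠ N1 ✓), N3 = 12 + 2·16 = 44
check: (N1+N3)/N3 with N1 = 12, N3 = 44 gives 14/11; |achieved − target| = 0 ≤ 7/550 ✓

N1=12 N2=16 achieved=14/11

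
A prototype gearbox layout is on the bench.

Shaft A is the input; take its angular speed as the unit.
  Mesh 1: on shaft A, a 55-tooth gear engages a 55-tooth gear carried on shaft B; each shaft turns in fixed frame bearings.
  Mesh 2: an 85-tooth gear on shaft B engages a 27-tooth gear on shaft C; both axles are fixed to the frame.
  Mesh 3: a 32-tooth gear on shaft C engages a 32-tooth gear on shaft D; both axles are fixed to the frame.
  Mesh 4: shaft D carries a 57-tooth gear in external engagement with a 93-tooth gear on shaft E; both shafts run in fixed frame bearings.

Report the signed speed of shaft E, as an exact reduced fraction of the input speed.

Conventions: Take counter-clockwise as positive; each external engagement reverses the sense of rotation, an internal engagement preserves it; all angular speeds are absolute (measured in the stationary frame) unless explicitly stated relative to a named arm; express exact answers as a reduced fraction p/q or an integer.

4-mesh fixed-axis compound train (all bearings frame-fixed)
mesh 1 [55T→55T]: |ω|/ω_in = 1×55/55 = 1, sense flips to −
mesh 2 [85T→27T]: |ω|/ω_in = 1×85/27 = 85/27, sense flips to +
mesh 3 [32T→32T]: |ω|/ω_in = (85/27)×32/32 = 85/27, sense flips to −
mesh 4 [57T→93T]: |ω|/ω_in = (85/27)×57/93 = 1615/837, sense flips to +
signed output speed (× input speed) = 1615/837

1615/837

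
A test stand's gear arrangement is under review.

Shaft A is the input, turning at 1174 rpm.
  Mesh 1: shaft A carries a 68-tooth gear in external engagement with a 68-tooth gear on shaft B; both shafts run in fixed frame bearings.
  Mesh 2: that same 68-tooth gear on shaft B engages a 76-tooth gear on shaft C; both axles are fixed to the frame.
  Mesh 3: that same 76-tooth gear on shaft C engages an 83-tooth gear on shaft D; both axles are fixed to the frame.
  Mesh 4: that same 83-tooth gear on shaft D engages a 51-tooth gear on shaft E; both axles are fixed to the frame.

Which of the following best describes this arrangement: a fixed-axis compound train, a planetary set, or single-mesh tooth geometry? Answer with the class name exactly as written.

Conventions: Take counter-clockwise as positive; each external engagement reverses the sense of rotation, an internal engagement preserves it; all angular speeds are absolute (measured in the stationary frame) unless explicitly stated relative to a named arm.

fixed-axis compound train

class = fixed-axis compound train [4 meshes; 4 ratios multiply, 4 sense flips]
classification: fixed-axis compound train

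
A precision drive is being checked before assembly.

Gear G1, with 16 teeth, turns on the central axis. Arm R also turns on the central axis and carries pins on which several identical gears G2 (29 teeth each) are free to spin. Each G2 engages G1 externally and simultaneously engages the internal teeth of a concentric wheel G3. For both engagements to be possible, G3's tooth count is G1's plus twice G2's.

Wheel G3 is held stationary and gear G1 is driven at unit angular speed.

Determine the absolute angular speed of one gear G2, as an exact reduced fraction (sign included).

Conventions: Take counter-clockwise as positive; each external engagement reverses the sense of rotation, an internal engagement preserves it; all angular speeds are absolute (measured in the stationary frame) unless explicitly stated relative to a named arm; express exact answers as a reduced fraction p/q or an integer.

recognized (axles ride arm R): planetary set, 16/29/74 teeth
ring teeth: 16 + 2·29 = 74
16(ω_sun−ω_arm) = −74(ω_ring−ω_arm),  ω_ring = 0, ω_sun = 1
16(1−ω_arm) = −74(0−ω_arm)  ⇒  90·ω_arm = 16  ⇒  ω_arm = 8/45
sun–planet mesh: 16·(1−8/45) = −29·(ω_p−ω_arm)  ⇒  ω_p−ω_arm = -592/1305
ω_p = 8/45 − 592/1305 = -8/29
exact speed ratio = -8/29

-8/29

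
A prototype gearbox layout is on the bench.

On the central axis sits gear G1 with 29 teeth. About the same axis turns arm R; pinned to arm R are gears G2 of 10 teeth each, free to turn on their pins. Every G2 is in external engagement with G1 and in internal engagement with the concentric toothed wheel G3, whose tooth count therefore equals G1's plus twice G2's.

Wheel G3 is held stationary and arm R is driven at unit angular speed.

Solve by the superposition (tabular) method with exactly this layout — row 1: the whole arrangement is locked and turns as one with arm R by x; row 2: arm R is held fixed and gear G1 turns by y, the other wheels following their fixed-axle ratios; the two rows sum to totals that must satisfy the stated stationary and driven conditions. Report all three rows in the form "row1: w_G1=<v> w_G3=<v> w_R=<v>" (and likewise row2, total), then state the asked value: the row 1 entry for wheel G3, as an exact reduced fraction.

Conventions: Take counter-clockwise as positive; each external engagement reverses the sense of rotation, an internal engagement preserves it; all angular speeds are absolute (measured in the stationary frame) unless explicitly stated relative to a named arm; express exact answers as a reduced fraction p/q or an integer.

row1: w_G1=1 w_G3=1 w_R=1
row2: w_G1=49/29 w_G3=-1 w_R=0
total: w_G1=78/29 w_G3=0 w_R=1
asked value: 1

class = planetary set [G3 = 29+2·10 = 49; Willis about the carrier]
row 1 (train locked, turned with arm): all members turn x
row 2: sun turns y, ring = −(29/49)·y, arm 0
boundary: total ω_ring = x − (29/49)·y = 0 and total ω_arm = x = 1  ⇒  y = 49/29, x = 1
row 2 ring = −(29/49)·49/29 = -1
totals (row 1 + row 2): sun 1 + 49/29 = 78/29, ring 1 + (-1) = 0, arm 1 + 0 = 1
asked cell (row1, ring) = 1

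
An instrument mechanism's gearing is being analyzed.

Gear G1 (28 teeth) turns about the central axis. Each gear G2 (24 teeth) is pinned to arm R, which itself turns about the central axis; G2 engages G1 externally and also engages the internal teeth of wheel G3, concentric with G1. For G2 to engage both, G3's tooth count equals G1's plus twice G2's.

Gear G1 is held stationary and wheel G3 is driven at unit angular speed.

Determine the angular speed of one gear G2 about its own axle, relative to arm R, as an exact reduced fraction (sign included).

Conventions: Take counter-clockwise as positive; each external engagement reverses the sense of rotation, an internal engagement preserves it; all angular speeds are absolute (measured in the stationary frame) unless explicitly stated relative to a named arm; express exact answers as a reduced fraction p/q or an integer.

topology: planetary set — G1 28T / G2 24T / G3 76T, arm = carrier (Willis)
ring teeth: 28 + 2·24 = 76
28(ω_sun−ω_arm) = −76(ω_ring−ω_arm),  ω_sun = 0, ω_ring = 1
28(0−ω_arm) = −76(1−ω_arm)  ⇒  104·ω_arm = 76  ⇒  ω_arm = 19/26
sun–planet mesh: 28·(0−19/26) = −24·(ω_p−ω_arm)  ⇒  ω_p−ω_arm = 133/156
exact speed ratio = 133/156

133/156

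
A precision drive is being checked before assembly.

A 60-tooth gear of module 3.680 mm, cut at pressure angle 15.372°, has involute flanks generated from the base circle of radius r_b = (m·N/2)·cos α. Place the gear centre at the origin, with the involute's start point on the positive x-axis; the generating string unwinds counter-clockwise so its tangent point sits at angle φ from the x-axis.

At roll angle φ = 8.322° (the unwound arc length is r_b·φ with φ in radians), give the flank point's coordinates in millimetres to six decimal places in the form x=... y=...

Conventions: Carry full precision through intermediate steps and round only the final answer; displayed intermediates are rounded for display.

x=107.567397 y=0.108499

single-mesh involute tooth geometry (60T wheel at module 3.680)
pitch radius r_p = m·N/2 = 3.680·60/2 = 110.400000
base radius r_b = r_p·cos α = 110.400000·cos 15.372° = 106.450447
roll angle φ = 8.322° = 0.14524630 rad
x = r_b·(cos φ + φ·sin φ) = 107.567397
y = r_b·(sin φ − φ·cos φ) = 0.108499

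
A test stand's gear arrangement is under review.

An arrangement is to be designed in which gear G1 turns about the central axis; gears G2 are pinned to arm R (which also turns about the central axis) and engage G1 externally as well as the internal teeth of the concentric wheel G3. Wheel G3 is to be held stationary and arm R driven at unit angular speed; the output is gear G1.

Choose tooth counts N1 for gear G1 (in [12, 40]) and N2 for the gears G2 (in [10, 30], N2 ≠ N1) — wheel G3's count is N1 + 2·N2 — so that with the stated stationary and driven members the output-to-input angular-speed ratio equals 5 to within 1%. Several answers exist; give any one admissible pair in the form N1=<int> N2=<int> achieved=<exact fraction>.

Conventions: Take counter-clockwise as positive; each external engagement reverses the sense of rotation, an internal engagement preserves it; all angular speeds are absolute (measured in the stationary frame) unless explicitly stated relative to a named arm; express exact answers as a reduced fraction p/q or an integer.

topology: planetary set — design target 5, arm = carrier (Willis)
Willis with ω_ring = 0: ω_sun/ω_arm = (N1+N3)/N1; set equal to 5  ⇒  N3/N1 = 5 − 1 = 4
N3 = N1 + 2·N2  ⇒  N2/N1 = (N3/N1 − 1)/2 = (4 − 1)/2 = 3/2
smallest multiple with N1 ≥ 12 and N2 ≥ 10: k = 6  ⇒  N1 = 6·2 = 12, N2 = 6·3 = 18 (N1 ≤ 40, N2 ≤ 30, N2 ≠ N1 ✓), N3 = 12 + 2·18 = 48
check: (N1+N3)/N1 with N1 = 12, N3 = 48 gives 5; |achieved − target| = 0 ≤ 1/20 ✓

N1=12 N2=18 achieved=5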